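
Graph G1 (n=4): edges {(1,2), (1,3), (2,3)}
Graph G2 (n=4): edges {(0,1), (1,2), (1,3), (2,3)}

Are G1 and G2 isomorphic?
No, not isomorphic

The graphs are NOT isomorphic.

Connected components of G1: 2 component(s) with vertex sets [[0], [1, 2, 3]], sizes [1, 3].
Connected components of G2: 1 component(s) with vertex sets [[0, 1, 2, 3]], sizes [4].
The number of connected components (and the multiset of component sizes) is an isomorphism invariant — an isomorphism maps each component of G1 bijectively onto a component of G2. Since G1 has 2 component(s) and G2 has 1, they cannot be isomorphic.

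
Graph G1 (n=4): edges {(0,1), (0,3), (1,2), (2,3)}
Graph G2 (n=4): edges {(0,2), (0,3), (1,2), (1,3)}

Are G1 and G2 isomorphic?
Yes, isomorphic

The graphs are isomorphic.
One valid mapping φ: V(G1) → V(G2): 0→2, 1→1, 2→3, 3→0

Verify φ preserves adjacency — for each edge of G1, its image is an edge of G2:
  (0,1) → (φ(0),φ(1)) = (1,2) ∈ E(G2) ✓
  (0,3) → (φ(0),φ(3)) = (0,2) ∈ E(G2) ✓
  (1,2) → (φ(1),φ(2)) = (1,3) ∈ E(G2) ✓
  (2,3) → (φ(2),φ(3)) = (0,3) ∈ E(G2) ✓
All 4 edges of G1 map to edges of G2, and |E(G1)| = |E(G2)| = 4, so φ is a bijection on edges as well as vertices. Hence G1 ≅ G2.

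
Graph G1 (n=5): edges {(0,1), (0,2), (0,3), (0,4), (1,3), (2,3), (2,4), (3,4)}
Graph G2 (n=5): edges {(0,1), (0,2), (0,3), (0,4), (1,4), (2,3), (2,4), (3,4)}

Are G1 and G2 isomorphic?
Yes, isomorphic

The graphs are isomorphic.
One valid mapping φ: V(G1) → V(G2): 0→4, 1→1, 2→2, 3→0, 4→3

Verify φ preserves adjacency — for each edge of G1, its image is an edge of G2:
  (0,1) → (φ(0),φ(1)) = (1,4) ∈ E(G2) ✓
  (0,2) → (φ(0),φ(2)) = (2,4) ∈ E(G2) ✓
  (0,3) → (φ(0),φ(3)) = (0,4) ∈ E(G2) ✓
  (0,4) → (φ(0),φ(4)) = (3,4) ∈ E(G2) ✓
  (1,3) → (φ(1),φ(3)) = (0,1) ∈ E(G2) ✓
  (2,3) → (φ(2),φ(3)) = (0,2) ∈ E(G2) ✓
  (2,4) → (φ(2),φ(4)) = (2,3) ∈ E(G2) ✓
  (3,4) → (φ(3),φ(4)) = (0,3) ∈ E(G2) ✓
All 8 edges of G1 map to edges of G2, and |E(G1)| = |E(G2)| = 8, so φ is a bijection on edges as well as vertices. Hence G1 ≅ G2.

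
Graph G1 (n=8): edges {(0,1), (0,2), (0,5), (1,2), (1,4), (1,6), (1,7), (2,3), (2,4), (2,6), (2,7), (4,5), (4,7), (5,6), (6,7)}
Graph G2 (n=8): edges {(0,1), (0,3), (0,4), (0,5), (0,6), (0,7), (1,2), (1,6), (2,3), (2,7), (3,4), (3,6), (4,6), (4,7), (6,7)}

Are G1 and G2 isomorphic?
Yes, isomorphic

The graphs are isomorphic.
One valid mapping φ: V(G1) → V(G2): 0→1, 1→6, 2→0, 3→5, 4→7, 5→2, 6→3, 7→4

Verify φ preserves adjacency — for each edge of G1, its image is an edge of G2:
  (0,1) → (φ(0),φ(1)) = (1,6) ∈ E(G2) ✓
  (0,2) → (φ(0),φ(2)) = (0,1) ∈ E(G2) ✓
  (0,5) → (φ(0),φ(5)) = (1,2) ∈ E(G2) ✓
  (1,2) → (φ(1),φ(2)) = (0,6) ∈ E(G2) ✓
  (1,4) → (φ(1),φ(4)) = (6,7) ∈ E(G2) ✓
  (1,6) → (φ(1),φ(6)) = (3,6) ∈ E(G2) ✓
  (1,7) → (φ(1),φ(7)) = (4,6) ∈ E(G2) ✓
  (2,3) → (φ(2),φ(3)) = (0,5) ∈ E(G2) ✓
  (2,4) → (φ(2),φ(4)) = (0,7) ∈ E(G2) ✓
  (2,6) → (φ(2),φ(6)) = (0,3) ∈ E(G2) ✓
  (2,7) → (φ(2),φ(7)) = (0,4) ∈ E(G2) ✓
  (4,5) → (φ(4),φ(5)) = (2,7) ∈ E(G2) ✓
  (4,7) → (φ(4),φ(7)) = (4,7) ∈ E(G2) ✓
  (5,6) → (φ(5),φ(6)) = (2,3) ∈ E(G2) ✓
  (6,7) → (φ(6),φ(7)) = (3,4) ∈ E(G2) ✓
All 15 edges of G1 map to edges of G2, and |E(G1)| = |E(G2)| = 15, so φ is a bijection on edges as well as vertices. Hence G1 ≅ G2.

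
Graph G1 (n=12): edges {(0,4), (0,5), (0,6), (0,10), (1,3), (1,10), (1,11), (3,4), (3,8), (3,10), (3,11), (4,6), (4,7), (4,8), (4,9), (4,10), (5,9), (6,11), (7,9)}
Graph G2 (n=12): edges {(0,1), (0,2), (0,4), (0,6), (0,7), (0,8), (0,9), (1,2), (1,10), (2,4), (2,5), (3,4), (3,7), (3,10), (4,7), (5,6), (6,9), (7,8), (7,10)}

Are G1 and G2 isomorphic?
Yes, isomorphic

The graphs are isomorphic.
One valid mapping φ: V(G1) → V(G2): 0→2, 1→3, 2→11, 3→7, 4→0, 5→5, 6→1, 7→9, 8→8, 9→6, 10→4, 11→10

Verify φ preserves adjacency — for each edge of G1, its image is an edge of G2:
  (0,4) → (φ(0),φ(4)) = (0,2) ∈ E(G2) ✓
  (0,5) → (φ(0),φ(5)) = (2,5) ∈ E(G2) ✓
  (0,6) → (φ(0),φ(6)) = (1,2) ∈ E(G2) ✓
  (0,10) → (φ(0),φ(10)) = (2,4) ∈ E(G2) ✓
  (1,3) → (φ(1),φ(3)) = (3,7) ∈ E(G2) ✓
  (1,10) → (φ(1),φ(10)) = (3,4) ∈ E(G2) ✓
  (1,11) → (φ(1),φ(11)) = (3,10) ∈ E(G2) ✓
  (3,4) → (φ(3),φ(4)) = (0,7) ∈ E(G2) ✓
  (3,8) → (φ(3),φ(8)) = (7,8) ∈ E(G2) ✓
  (3,10) → (φ(3),φ(10)) = (4,7) ∈ E(G2) ✓
  (3,11) → (φ(3),φ(11)) = (7,10) ∈ E(G2) ✓
  (4,6) → (φ(4),φ(6)) = (0,1) ∈ E(G2) ✓
  (4,7) → (φ(4),φ(7)) = (0,9) ∈ E(G2) ✓
  (4,8) → (φ(4),φ(8)) = (0,8) ∈ E(G2) ✓
  (4,9) → (φ(4),φ(9)) = (0,6) ∈ E(G2) ✓
  (4,10) → (φ(4),φ(10)) = (0,4) ∈ E(G2) ✓
  (5,9) → (φ(5),φ(9)) = (5,6) ∈ E(G2) ✓
  (6,11) → (φ(6),φ(11)) = (1,10) ∈ E(G2) ✓
  (7,9) → (φ(7),φ(9)) = (6,9) ∈ E(G2) ✓
All 19 edges of G1 map to edges of G2, and |E(G1)| = |E(G2)| = 19, so φ is a bijection on edges as well as vertices. Hence G1 ≅ G2.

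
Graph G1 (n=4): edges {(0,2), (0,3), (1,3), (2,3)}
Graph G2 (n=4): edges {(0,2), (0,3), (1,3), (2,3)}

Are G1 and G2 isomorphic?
Yes, isomorphic

The graphs are isomorphic.
One valid mapping φ: V(G1) → V(G2): 0→2, 1→1, 2→0, 3→3

Verify φ preserves adjacency — for each edge of G1, its image is an edge of G2:
  (0,2) → (φ(0),φ(2)) = (0,2) ∈ E(G2) ✓
  (0,3) → (φ(0),φ(3)) = (2,3) ∈ E(G2) ✓
  (1,3) → (φ(1),φ(3)) = (1,3) ∈ E(G2) ✓
  (2,3) → (φ(2),φ(3)) = (0,3) ∈ E(G2) ✓
All 4 edges of G1 map to edges of G2, and |E(G1)| = |E(G2)| = 4, so φ is a bijection on edges as well as vertices. Hence G1 ≅ G2.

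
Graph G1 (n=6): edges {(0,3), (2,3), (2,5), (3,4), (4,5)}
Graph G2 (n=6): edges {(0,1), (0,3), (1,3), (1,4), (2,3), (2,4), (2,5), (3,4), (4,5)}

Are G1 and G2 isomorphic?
No, not isomorphic

The graphs are NOT isomorphic.

Counting triangles (3-cliques): G1 has 0, G2 has 4.
Triangle count is an isomorphism invariant, so differing triangle counts rule out isomorphism.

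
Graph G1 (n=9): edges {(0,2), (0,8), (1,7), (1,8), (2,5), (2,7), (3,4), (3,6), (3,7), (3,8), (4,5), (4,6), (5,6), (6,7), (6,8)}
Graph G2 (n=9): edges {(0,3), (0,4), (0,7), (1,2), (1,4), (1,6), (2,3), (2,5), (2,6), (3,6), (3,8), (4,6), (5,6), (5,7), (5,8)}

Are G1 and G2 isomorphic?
Yes, isomorphic

The graphs are isomorphic.
One valid mapping φ: V(G1) → V(G2): 0→7, 1→8, 2→0, 3→2, 4→1, 5→4, 6→6, 7→3, 8→5

Verify φ preserves adjacency — for each edge of G1, its image is an edge of G2:
  (0,2) → (φ(0),φ(2)) = (0,7) ∈ E(G2) ✓
  (0,8) → (φ(0),φ(8)) = (5,7) ∈ E(G2) ✓
  (1,7) → (φ(1),φ(7)) = (3,8) ∈ E(G2) ✓
  (1,8) → (φ(1),φ(8)) = (5,8) ∈ E(G2) ✓
  (2,5) → (φ(2),φ(5)) = (0,4) ∈ E(G2) ✓
  (2,7) → (φ(2),φ(7)) = (0,3) ∈ E(G2) ✓
  (3,4) → (φ(3),φ(4)) = (1,2) ∈ E(G2) ✓
  (3,6) → (φ(3),φ(6)) = (2,6) ∈ E(G2) ✓
  (3,7) → (φ(3),φ(7)) = (2,3) ∈ E(G2) ✓
  (3,8) → (φ(3),φ(8)) = (2,5) ∈ E(G2) ✓
  (4,5) → (φ(4),φ(5)) = (1,4) ∈ E(G2) ✓
  (4,6) → (φ(4),φ(6)) = (1,6) ∈ E(G2) ✓
  (5,6) → (φ(5),φ(6)) = (4,6) ∈ E(G2) ✓
  (6,7) → (φ(6),φ(7)) = (3,6) ∈ E(G2) ✓
  (6,8) → (φ(6),φ(8)) = (5,6) ∈ E(G2) ✓
All 15 edges of G1 map to edges of G2, and |E(G1)| = |E(G2)| = 15, so φ is a bijection on edges as well as vertices. Hence G1 ≅ G2.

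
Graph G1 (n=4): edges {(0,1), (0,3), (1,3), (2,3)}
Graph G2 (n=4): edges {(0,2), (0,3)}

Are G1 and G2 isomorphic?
No, not isomorphic

The graphs are NOT isomorphic.

Degrees in G1: deg(0)=2, deg(1)=2, deg(2)=1, deg(3)=3.
Sorted degree sequence of G1: [3, 2, 2, 1].
Degrees in G2: deg(0)=2, deg(1)=0, deg(2)=1, deg(3)=1.
Sorted degree sequence of G2: [2, 1, 1, 0].
The (sorted) degree sequence is an isomorphism invariant, so since G1 and G2 have different degree sequences they cannot be isomorphic.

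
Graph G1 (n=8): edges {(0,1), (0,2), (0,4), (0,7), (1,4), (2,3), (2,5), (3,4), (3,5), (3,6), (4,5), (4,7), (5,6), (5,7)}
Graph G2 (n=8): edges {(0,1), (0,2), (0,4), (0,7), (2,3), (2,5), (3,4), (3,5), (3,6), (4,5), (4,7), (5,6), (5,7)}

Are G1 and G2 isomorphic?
No, not isomorphic

The graphs are NOT isomorphic.

Counting edges: G1 has 14 edge(s); G2 has 13 edge(s).
Edge count is an isomorphism invariant (a bijection on vertices induces a bijection on edges), so differing edge counts rule out isomorphism.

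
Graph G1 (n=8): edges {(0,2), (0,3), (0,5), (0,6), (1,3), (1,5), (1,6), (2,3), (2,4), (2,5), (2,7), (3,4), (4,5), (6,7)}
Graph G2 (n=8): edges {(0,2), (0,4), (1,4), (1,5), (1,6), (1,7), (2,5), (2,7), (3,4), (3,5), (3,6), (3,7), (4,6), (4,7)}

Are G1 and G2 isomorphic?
Yes, isomorphic

The graphs are isomorphic.
One valid mapping φ: V(G1) → V(G2): 0→7, 1→5, 2→4, 3→3, 4→6, 5→1, 6→2, 7→0

Verify φ preserves adjacency — for each edge of G1, its image is an edge of G2:
  (0,2) → (φ(0),φ(2)) = (4,7) ∈ E(G2) ✓
  (0,3) → (φ(0),φ(3)) = (3,7) ∈ E(G2) ✓
  (0,5) → (φ(0),φ(5)) = (1,7) ∈ E(G2) ✓
  (0,6) → (φ(0),φ(6)) = (2,7) ∈ E(G2) ✓
  (1,3) → (φ(1),φ(3)) = (3,5) ∈ E(G2) ✓
  (1,5) → (φ(1),φ(5)) = (1,5) ∈ E(G2) ✓
  (1,6) → (φ(1),φ(6)) = (2,5) ∈ E(G2) ✓
  (2,3) → (φ(2),φ(3)) = (3,4) ∈ E(G2) ✓
  (2,4) → (φ(2),φ(4)) = (4,6) ∈ E(G2) ✓
  (2,5) → (φ(2),φ(5)) = (1,4) ∈ E(G2) ✓
  (2,7) → (φ(2),φ(7)) = (0,4) ∈ E(G2) ✓
  (3,4) → (φ(3),φ(4)) = (3,6) ∈ E(G2) ✓
  (4,5) → (φ(4),φ(5)) = (1,6) ∈ E(G2) ✓
  (6,7) → (φ(6),φ(7)) = (0,2) ∈ E(G2) ✓
All 14 edges of G1 map to edges of G2, and |E(G1)| = |E(G2)| = 14, so φ is a bijection on edges as well as vertices. Hence G1 ≅ G2.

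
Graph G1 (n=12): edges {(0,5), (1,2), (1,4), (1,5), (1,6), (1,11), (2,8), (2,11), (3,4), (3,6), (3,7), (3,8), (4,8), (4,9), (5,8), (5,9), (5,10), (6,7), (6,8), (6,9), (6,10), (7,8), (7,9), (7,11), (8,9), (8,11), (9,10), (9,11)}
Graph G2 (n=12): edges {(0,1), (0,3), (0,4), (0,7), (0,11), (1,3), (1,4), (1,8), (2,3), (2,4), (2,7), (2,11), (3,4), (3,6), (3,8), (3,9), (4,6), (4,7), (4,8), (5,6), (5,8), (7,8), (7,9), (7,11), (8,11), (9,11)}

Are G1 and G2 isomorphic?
No, not isomorphic

The graphs are NOT isomorphic.

Connected components of G1: 1 component(s) with vertex sets [[0, 1, 2, 3, 4, 5, 6, 7, 8, 9, 10, 11]], sizes [12].
Connected components of G2: 2 component(s) with vertex sets [[10], [0, 1, 2, 3, 4, 5, 6, 7, 8, 9, 11]], sizes [1, 11].
The number of connected components (and the multiset of component sizes) is an isomorphism invariant — an isomorphism maps each component of G1 bijectively onto a component of G2. Since G1 has 1 component(s) and G2 has 2, they cannot be isomorphic.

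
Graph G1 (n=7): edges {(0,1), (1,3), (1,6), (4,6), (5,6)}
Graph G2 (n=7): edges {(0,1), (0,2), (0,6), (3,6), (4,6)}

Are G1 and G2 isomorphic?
Yes, isomorphic

The graphs are isomorphic.
One valid mapping φ: V(G1) → V(G2): 0→4, 1→6, 2→5, 3→3, 4→1, 5→2, 6→0

Verify φ preserves adjacency — for each edge of G1, its image is an edge of G2:
  (0,1) → (φ(0),φ(1)) = (4,6) ∈ E(G2) ✓
  (1,3) → (φ(1),φ(3)) = (3,6) ∈ E(G2) ✓
  (1,6) → (φ(1),φ(6)) = (0,6) ∈ E(G2) ✓
  (4,6) → (φ(4),φ(6)) = (0,1) ∈ E(G2) ✓
  (5,6) → (φ(5),φ(6)) = (0,2) ∈ E(G2) ✓
All 5 edges of G1 map to edges of G2, and |E(G1)| = |E(G2)| = 5, so φ is a bijection on edges as well as vertices. Hence G1 ≅ G2.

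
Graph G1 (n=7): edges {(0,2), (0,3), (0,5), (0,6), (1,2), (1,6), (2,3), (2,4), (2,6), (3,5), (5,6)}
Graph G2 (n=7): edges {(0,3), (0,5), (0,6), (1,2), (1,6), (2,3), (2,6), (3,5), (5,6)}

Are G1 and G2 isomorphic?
No, not isomorphic

The graphs are NOT isomorphic.

Counting edges: G1 has 11 edge(s); G2 has 9 edge(s).
Edge count is an isomorphism invariant (a bijection on vertices induces a bijection on edges), so differing edge counts rule out isomorphism.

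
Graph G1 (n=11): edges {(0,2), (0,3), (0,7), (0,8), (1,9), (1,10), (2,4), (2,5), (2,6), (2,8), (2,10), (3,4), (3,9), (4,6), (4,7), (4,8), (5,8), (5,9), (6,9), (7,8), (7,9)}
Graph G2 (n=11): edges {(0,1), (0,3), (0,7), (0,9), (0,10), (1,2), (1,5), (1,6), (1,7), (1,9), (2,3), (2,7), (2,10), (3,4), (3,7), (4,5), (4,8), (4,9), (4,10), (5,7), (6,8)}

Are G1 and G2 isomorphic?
Yes, isomorphic

The graphs are isomorphic.
One valid mapping φ: V(G1) → V(G2): 0→2, 1→8, 2→1, 3→10, 4→0, 5→5, 6→9, 7→3, 8→7, 9→4, 10→6

Verify φ preserves adjacency — for each edge of G1, its image is an edge of G2:
  (0,2) → (φ(0),φ(2)) = (1,2) ∈ E(G2) ✓
  (0,3) → (φ(0),φ(3)) = (2,10) ∈ E(G2) ✓
  (0,7) → (φ(0),φ(7)) = (2,3) ∈ E(G2) ✓
  (0,8) → (φ(0),φ(8)) = (2,7) ∈ E(G2) ✓
  (1,9) → (φ(1),φ(9)) = (4,8) ∈ E(G2) ✓
  (1,10) → (φ(1),φ(10)) = (6,8) ∈ E(G2) ✓
  (2,4) → (φ(2),φ(4)) = (0,1) ∈ E(G2) ✓
  (2,5) → (φ(2),φ(5)) = (1,5) ∈ E(G2) ✓
  (2,6) → (φ(2),φ(6)) = (1,9) ∈ E(G2) ✓
  (2,8) → (φ(2),φ(8)) = (1,7) ∈ E(G2) ✓
  (2,10) → (φ(2),φ(10)) = (1,6) ∈ E(G2) ✓
  (3,4) → (φ(3),φ(4)) = (0,10) ∈ E(G2) ✓
  (3,9) → (φ(3),φ(9)) = (4,10) ∈ E(G2) ✓
  (4,6) → (φ(4),φ(6)) = (0,9) ∈ E(G2) ✓
  (4,7) → (φ(4),φ(7)) = (0,3) ∈ E(G2) ✓
  (4,8) → (φ(4),φ(8)) = (0,7) ∈ E(G2) ✓
  (5,8) → (φ(5),φ(8)) = (5,7) ∈ E(G2) ✓
  (5,9) → (φ(5),φ(9)) = (4,5) ∈ E(G2) ✓
  (6,9) → (φ(6),φ(9)) = (4,9) ∈ E(G2) ✓
  (7,8) → (φ(7),φ(8)) = (3,7) ∈ E(G2) ✓
  (7,9) → (φ(7),φ(9)) = (3,4) ∈ E(G2) ✓
All 21 edges of G1 map to edges of G2, and |E(G1)| = |E(G2)| = 21, so φ is a bijection on edges as well as vertices. Hence G1 ≅ G2.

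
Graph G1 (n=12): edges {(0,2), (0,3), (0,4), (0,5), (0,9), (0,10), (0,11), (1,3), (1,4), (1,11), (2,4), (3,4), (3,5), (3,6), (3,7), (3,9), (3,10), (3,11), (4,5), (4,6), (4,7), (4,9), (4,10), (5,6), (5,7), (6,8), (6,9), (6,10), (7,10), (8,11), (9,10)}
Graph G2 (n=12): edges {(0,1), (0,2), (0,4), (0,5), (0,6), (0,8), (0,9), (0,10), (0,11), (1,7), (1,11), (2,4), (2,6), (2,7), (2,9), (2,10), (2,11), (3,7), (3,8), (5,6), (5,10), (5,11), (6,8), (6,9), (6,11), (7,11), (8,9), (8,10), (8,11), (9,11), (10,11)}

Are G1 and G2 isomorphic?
Yes, isomorphic

The graphs are isomorphic.
One valid mapping φ: V(G1) → V(G2): 0→2, 1→1, 2→4, 3→11, 4→0, 5→10, 6→8, 7→5, 8→3, 9→9, 10→6, 11→7

Verify φ preserves adjacency — for each edge of G1, its image is an edge of G2:
  (0,2) → (φ(0),φ(2)) = (2,4) ∈ E(G2) ✓
  (0,3) → (φ(0),φ(3)) = (2,11) ∈ E(G2) ✓
  (0,4) → (φ(0),φ(4)) = (0,2) ∈ E(G2) ✓
  (0,5) → (φ(0),φ(5)) = (2,10) ∈ E(G2) ✓
  (0,9) → (φ(0),φ(9)) = (2,9) ∈ E(G2) ✓
  (0,10) → (φ(0),φ(10)) = (2,6) ∈ E(G2) ✓
  (0,11) → (φ(0),φ(11)) = (2,7) ∈ E(G2) ✓
  (1,3) → (φ(1),φ(3)) = (1,11) ∈ E(G2) ✓
  (1,4) → (φ(1),φ(4)) = (0,1) ∈ E(G2) ✓
  (1,11) → (φ(1),φ(11)) = (1,7) ∈ E(G2) ✓
  (2,4) → (φ(2),φ(4)) = (0,4) ∈ E(G2) ✓
  (3,4) → (φ(3),φ(4)) = (0,11) ∈ E(G2) ✓
  (3,5) → (φ(3),φ(5)) = (10,11) ∈ E(G2) ✓
  (3,6) → (φ(3),φ(6)) = (8,11) ∈ E(G2) ✓
  (3,7) → (φ(3),φ(7)) = (5,11) ∈ E(G2) ✓
  (3,9) → (φ(3),φ(9)) = (9,11) ∈ E(G2) ✓
  (3,10) → (φ(3),φ(10)) = (6,11) ∈ E(G2) ✓
  (3,11) → (φ(3),φ(11)) = (7,11) ∈ E(G2) ✓
  (4,5) → (φ(4),φ(5)) = (0,10) ∈ E(G2) ✓
  (4,6) → (φ(4),φ(6)) = (0,8) ∈ E(G2) ✓
  (4,7) → (φ(4),φ(7)) = (0,5) ∈ E(G2) ✓
  (4,9) → (φ(4),φ(9)) = (0,9) ∈ E(G2) ✓
  (4,10) → (φ(4),φ(10)) = (0,6) ∈ E(G2) ✓
  (5,6) → (φ(5),φ(6)) = (8,10) ∈ E(G2) ✓
  (5,7) → (φ(5),φ(7)) = (5,10) ∈ E(G2) ✓
  (6,8) → (φ(6),φ(8)) = (3,8) ∈ E(G2) ✓
  (6,9) → (φ(6),φ(9)) = (8,9) ∈ E(G2) ✓
  (6,10) → (φ(6),φ(10)) = (6,8) ∈ E(G2) ✓
  (7,10) → (φ(7),φ(10)) = (5,6) ∈ E(G2) ✓
  (8,11) → (φ(8),φ(11)) = (3,7) ∈ E(G2) ✓
  (9,10) → (φ(9),φ(10)) = (6,9) ∈ E(G2) ✓
All 31 edges of G1 map to edges of G2, and |E(G1)| = |E(G2)| = 31, so φ is a bijection on edges as well as vertices. Hence G1 ≅ G2.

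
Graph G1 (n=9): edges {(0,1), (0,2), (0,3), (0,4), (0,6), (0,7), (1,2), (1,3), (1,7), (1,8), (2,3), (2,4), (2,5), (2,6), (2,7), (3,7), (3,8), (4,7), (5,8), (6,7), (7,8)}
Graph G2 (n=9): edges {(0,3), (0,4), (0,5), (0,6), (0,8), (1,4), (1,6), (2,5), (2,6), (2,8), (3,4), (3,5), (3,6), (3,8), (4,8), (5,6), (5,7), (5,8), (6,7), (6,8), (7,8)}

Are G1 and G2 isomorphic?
Yes, isomorphic

The graphs are isomorphic.
One valid mapping φ: V(G1) → V(G2): 0→5, 1→0, 2→6, 3→3, 4→2, 5→1, 6→7, 7→8, 8→4

Verify φ preserves adjacency — for each edge of G1, its image is an edge of G2:
  (0,1) → (φ(0),φ(1)) = (0,5) ∈ E(G2) ✓
  (0,2) → (φ(0),φ(2)) = (5,6) ∈ E(G2) ✓
  (0,3) → (φ(0),φ(3)) = (3,5) ∈ E(G2) ✓
  (0,4) → (φ(0),φ(4)) = (2,5) ∈ E(G2) ✓
  (0,6) → (φ(0),φ(6)) = (5,7) ∈ E(G2) ✓
  (0,7) → (φ(0),φ(7)) = (5,8) ∈ E(G2) ✓
  (1,2) → (φ(1),φ(2)) = (0,6) ∈ E(G2) ✓
  (1,3) → (φ(1),φ(3)) = (0,3) ∈ E(G2) ✓
  (1,7) → (φ(1),φ(7)) = (0,8) ∈ E(G2) ✓
  (1,8) → (φ(1),φ(8)) = (0,4) ∈ E(G2) ✓
  (2,3) → (φ(2),φ(3)) = (3,6) ∈ E(G2) ✓
  (2,4) → (φ(2),φ(4)) = (2,6) ∈ E(G2) ✓
  (2,5) → (φ(2),φ(5)) = (1,6) ∈ E(G2) ✓
  (2,6) → (φ(2),φ(6)) = (6,7) ∈ E(G2) ✓
  (2,7) → (φ(2),φ(7)) = (6,8) ∈ E(G2) ✓
  (3,7) → (φ(3),φ(7)) = (3,8) ∈ E(G2) ✓
  (3,8) → (φ(3),φ(8)) = (3,4) ∈ E(G2) ✓
  (4,7) → (φ(4),φ(7)) = (2,8) ∈ E(G2) ✓
  (5,8) → (φ(5),φ(8)) = (1,4) ∈ E(G2) ✓
  (6,7) → (φ(6),φ(7)) = (7,8) ∈ E(G2) ✓
  (7,8) → (φ(7),φ(8)) = (4,8) ∈ E(G2) ✓
All 21 edges of G1 map to edges of G2, and |E(G1)| = |E(G2)| = 21, so φ is a bijection on edges as well as vertices. Hence G1 ≅ G2.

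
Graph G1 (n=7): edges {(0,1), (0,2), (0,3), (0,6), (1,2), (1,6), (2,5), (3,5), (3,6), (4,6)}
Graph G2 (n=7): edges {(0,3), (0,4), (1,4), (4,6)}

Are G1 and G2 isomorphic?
No, not isomorphic

The graphs are NOT isomorphic.

Connected components of G1: 1 component(s) with vertex sets [[0, 1, 2, 3, 4, 5, 6]], sizes [7].
Connected components of G2: 3 component(s) with vertex sets [[2], [5], [0, 1, 3, 4, 6]], sizes [1, 1, 5].
The number of connected components (and the multiset of component sizes) is an isomorphism invariant — an isomorphism maps each component of G1 bijectively onto a component of G2. Since G1 has 1 component(s) and G2 has 3, they cannot be isomorphic.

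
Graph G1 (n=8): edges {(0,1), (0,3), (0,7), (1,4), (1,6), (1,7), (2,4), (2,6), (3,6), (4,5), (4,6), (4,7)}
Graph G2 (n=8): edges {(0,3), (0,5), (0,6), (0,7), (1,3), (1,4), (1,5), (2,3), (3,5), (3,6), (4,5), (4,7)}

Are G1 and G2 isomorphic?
Yes, isomorphic

The graphs are isomorphic.
One valid mapping φ: V(G1) → V(G2): 0→4, 1→5, 2→6, 3→7, 4→3, 5→2, 6→0, 7→1

Verify φ preserves adjacency — for each edge of G1, its image is an edge of G2:
  (0,1) → (φ(0),φ(1)) = (4,5) ∈ E(G2) ✓
  (0,3) → (φ(0),φ(3)) = (4,7) ∈ E(G2) ✓
  (0,7) → (φ(0),φ(7)) = (1,4) ∈ E(G2) ✓
  (1,4) → (φ(1),φ(4)) = (3,5) ∈ E(G2) ✓
  (1,6) → (φ(1),φ(6)) = (0,5) ∈ E(G2) ✓
  (1,7) → (φ(1),φ(7)) = (1,5) ∈ E(G2) ✓
  (2,4) → (φ(2),φ(4)) = (3,6) ∈ E(G2) ✓
  (2,6) → (φ(2),φ(6)) = (0,6) ∈ E(G2) ✓
  (3,6) → (φ(3),φ(6)) = (0,7) ∈ E(G2) ✓
  (4,5) → (φ(4),φ(5)) = (2,3) ∈ E(G2) ✓
  (4,6) → (φ(4),φ(6)) = (0,3) ∈ E(G2) ✓
  (4,7) → (φ(4),φ(7)) = (1,3) ∈ E(G2) ✓
All 12 edges of G1 map to edges of G2, and |E(G1)| = |E(G2)| = 12, so φ is a bijection on edges as well as vertices. Hence G1 ≅ G2.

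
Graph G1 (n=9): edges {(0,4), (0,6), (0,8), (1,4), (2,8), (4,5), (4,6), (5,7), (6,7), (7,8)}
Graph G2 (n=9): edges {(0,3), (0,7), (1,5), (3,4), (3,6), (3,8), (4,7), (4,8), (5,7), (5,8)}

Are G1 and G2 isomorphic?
Yes, isomorphic

The graphs are isomorphic.
One valid mapping φ: V(G1) → V(G2): 0→8, 1→6, 2→1, 3→2, 4→3, 5→0, 6→4, 7→7, 8→5

Verify φ preserves adjacency — for each edge of G1, its image is an edge of G2:
  (0,4) → (φ(0),φ(4)) = (3,8) ∈ E(G2) ✓
  (0,6) → (φ(0),φ(6)) = (4,8) ∈ E(G2) ✓
  (0,8) → (φ(0),φ(8)) = (5,8) ∈ E(G2) ✓
  (1,4) → (φ(1),φ(4)) = (3,6) ∈ E(G2) ✓
  (2,8) → (φ(2),φ(8)) = (1,5) ∈ E(G2) ✓
  (4,5) → (φ(4),φ(5)) = (0,3) ∈ E(G2) ✓
  (4,6) → (φ(4),φ(6)) = (3,4) ∈ E(G2) ✓
  (5,7) → (φ(5),φ(7)) = (0,7) ∈ E(G2) ✓
  (6,7) → (φ(6),φ(7)) = (4,7) ∈ E(G2) ✓
  (7,8) → (φ(7),φ(8)) = (5,7) ∈ E(G2) ✓
All 10 edges of G1 map to edges of G2, and |E(G1)| = |E(G2)| = 10, so φ is a bijection on edges as well as vertices. Hence G1 ≅ G2.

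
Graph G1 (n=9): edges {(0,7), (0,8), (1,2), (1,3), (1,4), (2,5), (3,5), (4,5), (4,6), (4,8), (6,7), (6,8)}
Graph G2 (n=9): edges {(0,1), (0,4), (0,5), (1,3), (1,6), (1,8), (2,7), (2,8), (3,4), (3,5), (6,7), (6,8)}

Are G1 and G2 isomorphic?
Yes, isomorphic

The graphs are isomorphic.
One valid mapping φ: V(G1) → V(G2): 0→7, 1→0, 2→4, 3→5, 4→1, 5→3, 6→8, 7→2, 8→6

Verify φ preserves adjacency — for each edge of G1, its image is an edge of G2:
  (0,7) → (φ(0),φ(7)) = (2,7) ∈ E(G2) ✓
  (0,8) → (φ(0),φ(8)) = (6,7) ∈ E(G2) ✓
  (1,2) → (φ(1),φ(2)) = (0,4) ∈ E(G2) ✓
  (1,3) → (φ(1),φ(3)) = (0,5) ∈ E(G2) ✓
  (1,4) → (φ(1),φ(4)) = (0,1) ∈ E(G2) ✓
  (2,5) → (φ(2),φ(5)) = (3,4) ∈ E(G2) ✓
  (3,5) → (φ(3),φ(5)) = (3,5) ∈ E(G2) ✓
  (4,5) → (φ(4),φ(5)) = (1,3) ∈ E(G2) ✓
  (4,6) → (φ(4),φ(6)) = (1,8) ∈ E(G2) ✓
  (4,8) → (φ(4),φ(8)) = (1,6) ∈ E(G2) ✓
  (6,7) → (φ(6),φ(7)) = (2,8) ∈ E(G2) ✓
  (6,8) → (φ(6),φ(8)) = (6,8) ∈ E(G2) ✓
All 12 edges of G1 map to edges of G2, and |E(G1)| = |E(G2)| = 12, so φ is a bijection on edges as well as vertices. Hence G1 ≅ G2.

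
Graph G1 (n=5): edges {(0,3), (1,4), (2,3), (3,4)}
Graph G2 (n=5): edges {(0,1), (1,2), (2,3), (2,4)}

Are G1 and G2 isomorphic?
Yes, isomorphic

The graphs are isomorphic.
One valid mapping φ: V(G1) → V(G2): 0→4, 1→0, 2→3, 3→2, 4→1

Verify φ preserves adjacency — for each edge of G1, its image is an edge of G2:
  (0,3) → (φ(0),φ(3)) = (2,4) ∈ E(G2) ✓
  (1,4) → (φ(1),φ(4)) = (0,1) ∈ E(G2) ✓
  (2,3) → (φ(2),φ(3)) = (2,3) ∈ E(G2) ✓
  (3,4) → (φ(3),φ(4)) = (1,2) ∈ E(G2) ✓
All 4 edges of G1 map to edges of G2, and |E(G1)| = |E(G2)| = 4, so φ is a bijection on edges as well as vertices. Hence G1 ≅ G2.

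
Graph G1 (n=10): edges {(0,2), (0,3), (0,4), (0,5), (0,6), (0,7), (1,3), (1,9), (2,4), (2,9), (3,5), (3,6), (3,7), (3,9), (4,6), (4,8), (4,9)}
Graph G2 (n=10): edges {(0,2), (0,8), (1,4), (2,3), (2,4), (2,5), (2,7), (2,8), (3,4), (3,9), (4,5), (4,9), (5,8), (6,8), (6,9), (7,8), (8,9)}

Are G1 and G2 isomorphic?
Yes, isomorphic

The graphs are isomorphic.
One valid mapping φ: V(G1) → V(G2): 0→2, 1→6, 2→3, 3→8, 4→4, 5→0, 6→5, 7→7, 8→1, 9→9

Verify φ preserves adjacency — for each edge of G1, its image is an edge of G2:
  (0,2) → (φ(0),φ(2)) = (2,3) ∈ E(G2) ✓
  (0,3) → (φ(0),φ(3)) = (2,8) ∈ E(G2) ✓
  (0,4) → (φ(0),φ(4)) = (2,4) ∈ E(G2) ✓
  (0,5) → (φ(0),φ(5)) = (0,2) ∈ E(G2) ✓
  (0,6) → (φ(0),φ(6)) = (2,5) ∈ E(G2) ✓
  (0,7) → (φ(0),φ(7)) = (2,7) ∈ E(G2) ✓
  (1,3) → (φ(1),φ(3)) = (6,8) ∈ E(G2) ✓
  (1,9) → (φ(1),φ(9)) = (6,9) ∈ E(G2) ✓
  (2,4) → (φ(2),φ(4)) = (3,4) ∈ E(G2) ✓
  (2,9) → (φ(2),φ(9)) = (3,9) ∈ E(G2) ✓
  (3,5) → (φ(3),φ(5)) = (0,8) ∈ E(G2) ✓
  (3,6) → (φ(3),φ(6)) = (5,8) ∈ E(G2) ✓
  (3,7) → (φ(3),φ(7)) = (7,8) ∈ E(G2) ✓
  (3,9) → (φ(3),φ(9)) = (8,9) ∈ E(G2) ✓
  (4,6) → (φ(4),φ(6)) = (4,5) ∈ E(G2) ✓
  (4,8) → (φ(4),φ(8)) = (1,4) ∈ E(G2) ✓
  (4,9) → (φ(4),φ(9)) = (4,9) ∈ E(G2) ✓
All 17 edges of G1 map to edges of G2, and |E(G1)| = |E(G2)| = 17, so φ is a bijection on edges as well as vertices. Hence G1 ≅ G2.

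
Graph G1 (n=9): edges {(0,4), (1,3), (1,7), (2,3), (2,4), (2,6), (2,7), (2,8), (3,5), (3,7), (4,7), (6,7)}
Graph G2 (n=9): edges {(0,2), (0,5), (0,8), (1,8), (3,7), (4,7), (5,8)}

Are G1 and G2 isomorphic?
No, not isomorphic

The graphs are NOT isomorphic.

Connected components of G1: 1 component(s) with vertex sets [[0, 1, 2, 3, 4, 5, 6, 7, 8]], sizes [9].
Connected components of G2: 3 component(s) with vertex sets [[6], [3, 4, 7], [0, 1, 2, 5, 8]], sizes [1, 3, 5].
The number of connected components (and the multiset of component sizes) is an isomorphism invariant — an isomorphism maps each component of G1 bijectively onto a component of G2. Since G1 has 1 component(s) and G2 has 3, they cannot be isomorphic.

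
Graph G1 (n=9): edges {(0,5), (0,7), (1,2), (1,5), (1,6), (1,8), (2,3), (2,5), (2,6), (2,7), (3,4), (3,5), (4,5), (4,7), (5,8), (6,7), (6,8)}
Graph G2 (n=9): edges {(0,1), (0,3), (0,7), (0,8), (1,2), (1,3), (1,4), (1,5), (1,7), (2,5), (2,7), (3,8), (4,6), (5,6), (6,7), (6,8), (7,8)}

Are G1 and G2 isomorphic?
Yes, isomorphic

The graphs are isomorphic.
One valid mapping φ: V(G1) → V(G2): 0→4, 1→0, 2→7, 3→2, 4→5, 5→1, 6→8, 7→6, 8→3

Verify φ preserves adjacency — for each edge of G1, its image is an edge of G2:
  (0,5) → (φ(0),φ(5)) = (1,4) ∈ E(G2) ✓
  (0,7) → (φ(0),φ(7)) = (4,6) ∈ E(G2) ✓
  (1,2) → (φ(1),φ(2)) = (0,7) ∈ E(G2) ✓
  (1,5) → (φ(1),φ(5)) = (0,1) ∈ E(G2) ✓
  (1,6) → (φ(1),φ(6)) = (0,8) ∈ E(G2) ✓
  (1,8) → (φ(1),φ(8)) = (0,3) ∈ E(G2) ✓
  (2,3) → (φ(2),φ(3)) = (2,7) ∈ E(G2) ✓
  (2,5) → (φ(2),φ(5)) = (1,7) ∈ E(G2) ✓
  (2,6) → (φ(2),φ(6)) = (7,8) ∈ E(G2) ✓
  (2,7) → (φ(2),φ(7)) = (6,7) ∈ E(G2) ✓
  (3,4) → (φ(3),φ(4)) = (2,5) ∈ E(G2) ✓
  (3,5) → (φ(3),φ(5)) = (1,2) ∈ E(G2) ✓
  (4,5) → (φ(4),φ(5)) = (1,5) ∈ E(G2) ✓
  (4,7) → (φ(4),φ(7)) = (5,6) ∈ E(G2) ✓
  (5,8) → (φ(5),φ(8)) = (1,3) ∈ E(G2) ✓
  (6,7) → (φ(6),φ(7)) = (6,8) ∈ E(G2) ✓
  (6,8) → (φ(6),φ(8)) = (3,8) ∈ E(G2) ✓
All 17 edges of G1 map to edges of G2, and |E(G1)| = |E(G2)| = 17, so φ is a bijection on edges as well as vertices. Hence G1 ≅ G2.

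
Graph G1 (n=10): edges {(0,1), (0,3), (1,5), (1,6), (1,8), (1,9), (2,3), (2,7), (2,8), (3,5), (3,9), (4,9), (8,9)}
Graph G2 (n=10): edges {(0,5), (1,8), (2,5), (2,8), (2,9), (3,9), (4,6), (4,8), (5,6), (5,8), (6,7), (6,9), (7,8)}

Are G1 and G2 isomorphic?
Yes, isomorphic

The graphs are isomorphic.
One valid mapping φ: V(G1) → V(G2): 0→4, 1→8, 2→9, 3→6, 4→0, 5→7, 6→1, 7→3, 8→2, 9→5

Verify φ preserves adjacency — for each edge of G1, its image is an edge of G2:
  (0,1) → (φ(0),φ(1)) = (4,8) ∈ E(G2) ✓
  (0,3) → (φ(0),φ(3)) = (4,6) ∈ E(G2) ✓
  (1,5) → (φ(1),φ(5)) = (7,8) ∈ E(G2) ✓
  (1,6) → (φ(1),φ(6)) = (1,8) ∈ E(G2) ✓
  (1,8) → (φ(1),φ(8)) = (2,8) ∈ E(G2) ✓
  (1,9) → (φ(1),φ(9)) = (5,8) ∈ E(G2) ✓
  (2,3) → (φ(2),φ(3)) = (6,9) ∈ E(G2) ✓
  (2,7) → (φ(2),φ(7)) = (3,9) ∈ E(G2) ✓
  (2,8) → (φ(2),φ(8)) = (2,9) ∈ E(G2) ✓
  (3,5) → (φ(3),φ(5)) = (6,7) ∈ E(G2) ✓
  (3,9) → (φ(3),φ(9)) = (5,6) ∈ E(G2) ✓
  (4,9) → (φ(4),φ(9)) = (0,5) ∈ E(G2) ✓
  (8,9) → (φ(8),φ(9)) = (2,5) ∈ E(G2) ✓
All 13 edges of G1 map to edges of G2, and |E(G1)| = |E(G2)| = 13, so φ is a bijection on edges as well as vertices. Hence G1 ≅ G2.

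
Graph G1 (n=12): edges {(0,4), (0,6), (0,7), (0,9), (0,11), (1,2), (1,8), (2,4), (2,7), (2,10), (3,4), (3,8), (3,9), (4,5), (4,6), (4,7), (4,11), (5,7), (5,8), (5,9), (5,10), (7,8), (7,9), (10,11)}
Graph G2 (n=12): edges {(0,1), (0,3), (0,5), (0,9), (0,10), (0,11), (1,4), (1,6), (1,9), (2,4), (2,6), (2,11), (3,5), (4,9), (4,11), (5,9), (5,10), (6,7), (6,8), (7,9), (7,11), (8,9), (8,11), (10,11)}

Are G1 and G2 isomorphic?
No, not isomorphic

The graphs are NOT isomorphic.

Degrees in G1: deg(0)=5, deg(1)=2, deg(2)=4, deg(3)=3, deg(4)=7, deg(5)=5, deg(6)=2, deg(7)=6, deg(8)=4, deg(9)=4, deg(10)=3, deg(11)=3.
Sorted degree sequence of G1: [7, 6, 5, 5, 4, 4, 4, 3, 3, 3, 2, 2].
Degrees in G2: deg(0)=6, deg(1)=4, deg(2)=3, deg(3)=2, deg(4)=4, deg(5)=4, deg(6)=4, deg(7)=3, deg(8)=3, deg(9)=6, deg(10)=3, deg(11)=6.
Sorted degree sequence of G2: [6, 6, 6, 4, 4, 4, 4, 3, 3, 3, 3, 2].
The (sorted) degree sequence is an isomorphism invariant, so since G1 and G2 have different degree sequences they cannot be isomorphic.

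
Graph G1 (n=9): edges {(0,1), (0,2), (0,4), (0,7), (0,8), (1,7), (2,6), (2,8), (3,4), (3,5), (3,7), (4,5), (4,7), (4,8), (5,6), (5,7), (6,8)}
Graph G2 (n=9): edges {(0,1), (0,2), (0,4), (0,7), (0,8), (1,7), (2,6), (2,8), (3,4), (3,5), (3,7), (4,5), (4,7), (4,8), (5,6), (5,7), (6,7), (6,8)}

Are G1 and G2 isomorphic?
No, not isomorphic

The graphs are NOT isomorphic.

Counting edges: G1 has 17 edge(s); G2 has 18 edge(s).
Edge count is an isomorphism invariant (a bijection on vertices induces a bijection on edges), so differing edge counts rule out isomorphism.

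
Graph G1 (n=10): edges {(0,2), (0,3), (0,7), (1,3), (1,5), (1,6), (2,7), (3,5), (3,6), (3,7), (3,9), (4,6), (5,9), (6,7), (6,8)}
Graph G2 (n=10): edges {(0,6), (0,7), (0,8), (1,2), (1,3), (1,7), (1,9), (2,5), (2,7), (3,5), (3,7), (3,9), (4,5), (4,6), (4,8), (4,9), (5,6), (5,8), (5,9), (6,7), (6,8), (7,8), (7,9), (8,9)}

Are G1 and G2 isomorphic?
No, not isomorphic

The graphs are NOT isomorphic.

Degrees in G1: deg(0)=3, deg(1)=3, deg(2)=2, deg(3)=6, deg(4)=1, deg(5)=3, deg(6)=5, deg(7)=4, deg(8)=1, deg(9)=2.
Sorted degree sequence of G1: [6, 5, 4, 3, 3, 3, 2, 2, 1, 1].
Degrees in G2: deg(0)=3, deg(1)=4, deg(2)=3, deg(3)=4, deg(4)=4, deg(5)=6, deg(6)=5, deg(7)=7, deg(8)=6, deg(9)=6.
Sorted degree sequence of G2: [7, 6, 6, 6, 5, 4, 4, 4, 3, 3].
The (sorted) degree sequence is an isomorphism invariant, so since G1 and G2 have different degree sequences they cannot be isomorphic.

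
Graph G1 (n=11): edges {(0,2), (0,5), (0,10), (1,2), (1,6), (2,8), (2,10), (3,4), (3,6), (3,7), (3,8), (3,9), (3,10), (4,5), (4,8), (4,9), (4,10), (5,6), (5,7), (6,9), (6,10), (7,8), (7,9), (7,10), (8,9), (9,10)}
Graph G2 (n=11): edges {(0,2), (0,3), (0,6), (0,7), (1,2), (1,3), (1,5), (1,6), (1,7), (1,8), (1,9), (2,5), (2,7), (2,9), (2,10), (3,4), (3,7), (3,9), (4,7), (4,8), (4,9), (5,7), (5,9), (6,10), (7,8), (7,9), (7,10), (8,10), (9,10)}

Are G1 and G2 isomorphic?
No, not isomorphic

The graphs are NOT isomorphic.

Counting triangles (3-cliques): G1 has 16, G2 has 24.
Triangle count is an isomorphism invariant, so differing triangle counts rule out isomorphism.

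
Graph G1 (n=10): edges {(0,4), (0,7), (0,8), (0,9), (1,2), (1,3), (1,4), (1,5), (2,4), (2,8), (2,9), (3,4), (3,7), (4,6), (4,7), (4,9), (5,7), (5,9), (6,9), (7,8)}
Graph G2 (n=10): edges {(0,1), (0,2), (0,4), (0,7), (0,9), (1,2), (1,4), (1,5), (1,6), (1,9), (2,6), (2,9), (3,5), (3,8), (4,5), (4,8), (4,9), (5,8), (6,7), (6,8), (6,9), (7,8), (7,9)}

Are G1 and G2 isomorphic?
No, not isomorphic

The graphs are NOT isomorphic.

Counting triangles (3-cliques): G1 has 8, G2 has 16.
Triangle count is an isomorphism invariant, so differing triangle counts rule out isomorphism.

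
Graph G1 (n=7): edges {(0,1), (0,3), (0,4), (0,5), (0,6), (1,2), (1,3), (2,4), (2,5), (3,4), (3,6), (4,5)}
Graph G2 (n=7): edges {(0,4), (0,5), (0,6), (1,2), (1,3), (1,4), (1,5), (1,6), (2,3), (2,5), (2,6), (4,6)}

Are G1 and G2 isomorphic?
Yes, isomorphic

The graphs are isomorphic.
One valid mapping φ: V(G1) → V(G2): 0→1, 1→5, 2→0, 3→2, 4→6, 5→4, 6→3

Verify φ preserves adjacency — for each edge of G1, its image is an edge of G2:
  (0,1) → (φ(0),φ(1)) = (1,5) ∈ E(G2) ✓
  (0,3) → (φ(0),φ(3)) = (1,2) ∈ E(G2) ✓
  (0,4) → (φ(0),φ(4)) = (1,6) ∈ E(G2) ✓
  (0,5) → (φ(0),φ(5)) = (1,4) ∈ E(G2) ✓
  (0,6) → (φ(0),φ(6)) = (1,3) ∈ E(G2) ✓
  (1,2) → (φ(1),φ(2)) = (0,5) ∈ E(G2) ✓
  (1,3) → (φ(1),φ(3)) = (2,5) ∈ E(G2) ✓
  (2,4) → (φ(2),φ(4)) = (0,6) ∈ E(G2) ✓
  (2,5) → (φ(2),φ(5)) = (0,4) ∈ E(G2) ✓
  (3,4) → (φ(3),φ(4)) = (2,6) ∈ E(G2) ✓
  (3,6) → (φ(3),φ(6)) = (2,3) ∈ E(G2) ✓
  (4,5) → (φ(4),φ(5)) = (4,6) ∈ E(G2) ✓
All 12 edges of G1 map to edges of G2, and |E(G1)| = |E(G2)| = 12, so φ is a bijection on edges as well as vertices. Hence G1 ≅ G2.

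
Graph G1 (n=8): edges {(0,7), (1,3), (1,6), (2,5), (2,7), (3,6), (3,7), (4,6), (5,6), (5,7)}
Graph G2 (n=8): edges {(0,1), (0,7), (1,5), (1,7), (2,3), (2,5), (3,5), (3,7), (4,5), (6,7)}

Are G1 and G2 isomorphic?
Yes, isomorphic

The graphs are isomorphic.
One valid mapping φ: V(G1) → V(G2): 0→4, 1→0, 2→2, 3→1, 4→6, 5→3, 6→7, 7→5

Verify φ preserves adjacency — for each edge of G1, its image is an edge of G2:
  (0,7) → (φ(0),φ(7)) = (4,5) ∈ E(G2) ✓
  (1,3) → (φ(1),φ(3)) = (0,1) ∈ E(G2) ✓
  (1,6) → (φ(1),φ(6)) = (0,7) ∈ E(G2) ✓
  (2,5) → (φ(2),φ(5)) = (2,3) ∈ E(G2) ✓
  (2,7) → (φ(2),φ(7)) = (2,5) ∈ E(G2) ✓
  (3,6) → (φ(3),φ(6)) = (1,7) ∈ E(G2) ✓
  (3,7) → (φ(3),φ(7)) = (1,5) ∈ E(G2) ✓
  (4,6) → (φ(4),φ(6)) = (6,7) ∈ E(G2) ✓
  (5,6) → (φ(5),φ(6)) = (3,7) ∈ E(G2) ✓
  (5,7) → (φ(5),φ(7)) = (3,5) ∈ E(G2) ✓
All 10 edges of G1 map to edges of G2, and |E(G1)| = |E(G2)| = 10, so φ is a bijection on edges as well as vertices. Hence G1 ≅ G2.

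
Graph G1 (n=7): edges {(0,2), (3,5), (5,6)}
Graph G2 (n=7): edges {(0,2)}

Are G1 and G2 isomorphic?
No, not isomorphic

The graphs are NOT isomorphic.

Counting edges: G1 has 3 edge(s); G2 has 1 edge(s).
Edge count is an isomorphism invariant (a bijection on vertices induces a bijection on edges), so differing edge counts rule out isomorphism.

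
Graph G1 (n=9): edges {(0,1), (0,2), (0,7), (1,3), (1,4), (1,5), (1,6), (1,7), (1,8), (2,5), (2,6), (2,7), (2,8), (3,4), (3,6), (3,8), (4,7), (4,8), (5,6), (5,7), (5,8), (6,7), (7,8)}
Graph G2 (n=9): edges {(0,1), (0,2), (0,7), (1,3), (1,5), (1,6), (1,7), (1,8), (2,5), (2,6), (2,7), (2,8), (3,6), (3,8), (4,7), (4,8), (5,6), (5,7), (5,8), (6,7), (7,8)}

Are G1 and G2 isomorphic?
No, not isomorphic

The graphs are NOT isomorphic.

Counting edges: G1 has 23 edge(s); G2 has 21 edge(s).
Edge count is an isomorphism invariant (a bijection on vertices induces a bijection on edges), so differing edge counts rule out isomorphism.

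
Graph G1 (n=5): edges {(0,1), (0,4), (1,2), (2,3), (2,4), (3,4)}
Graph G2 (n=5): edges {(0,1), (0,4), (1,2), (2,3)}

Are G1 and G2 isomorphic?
No, not isomorphic

The graphs are NOT isomorphic.

Counting edges: G1 has 6 edge(s); G2 has 4 edge(s).
Edge count is an isomorphism invariant (a bijection on vertices induces a bijection on edges), so differing edge counts rule out isomorphism.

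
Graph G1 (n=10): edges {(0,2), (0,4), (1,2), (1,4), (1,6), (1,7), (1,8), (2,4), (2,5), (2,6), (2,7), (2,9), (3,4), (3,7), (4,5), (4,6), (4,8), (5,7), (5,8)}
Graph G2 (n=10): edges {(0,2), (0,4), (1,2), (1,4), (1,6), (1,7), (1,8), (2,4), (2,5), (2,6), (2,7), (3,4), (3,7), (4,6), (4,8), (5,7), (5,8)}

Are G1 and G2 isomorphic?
No, not isomorphic

The graphs are NOT isomorphic.

Counting edges: G1 has 19 edge(s); G2 has 17 edge(s).
Edge count is an isomorphism invariant (a bijection on vertices induces a bijection on edges), so differing edge counts rule out isomorphism.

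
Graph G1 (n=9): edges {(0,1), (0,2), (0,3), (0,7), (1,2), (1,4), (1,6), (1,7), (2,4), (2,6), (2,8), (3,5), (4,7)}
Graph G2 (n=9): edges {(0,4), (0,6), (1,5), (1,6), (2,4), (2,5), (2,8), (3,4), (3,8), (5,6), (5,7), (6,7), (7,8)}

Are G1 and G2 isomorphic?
No, not isomorphic

The graphs are NOT isomorphic.

Counting triangles (3-cliques): G1 has 5, G2 has 2.
Triangle count is an isomorphism invariant, so differing triangle counts rule out isomorphism.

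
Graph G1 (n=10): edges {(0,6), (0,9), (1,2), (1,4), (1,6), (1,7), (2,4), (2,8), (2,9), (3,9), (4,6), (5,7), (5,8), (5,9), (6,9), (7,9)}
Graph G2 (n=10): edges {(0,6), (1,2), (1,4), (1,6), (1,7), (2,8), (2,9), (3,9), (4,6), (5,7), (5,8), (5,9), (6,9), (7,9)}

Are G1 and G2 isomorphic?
No, not isomorphic

The graphs are NOT isomorphic.

Counting edges: G1 has 16 edge(s); G2 has 14 edge(s).
Edge count is an isomorphism invariant (a bijection on vertices induces a bijection on edges), so differing edge counts rule out isomorphism.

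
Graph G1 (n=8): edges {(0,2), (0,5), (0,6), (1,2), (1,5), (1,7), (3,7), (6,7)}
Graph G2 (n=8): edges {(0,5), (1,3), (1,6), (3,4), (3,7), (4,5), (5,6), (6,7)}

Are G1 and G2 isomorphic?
Yes, isomorphic

The graphs are isomorphic.
One valid mapping φ: V(G1) → V(G2): 0→3, 1→6, 2→7, 3→0, 4→2, 5→1, 6→4, 7→5

Verify φ preserves adjacency — for each edge of G1, its image is an edge of G2:
  (0,2) → (φ(0),φ(2)) = (3,7) ∈ E(G2) ✓
  (0,5) → (φ(0),φ(5)) = (1,3) ∈ E(G2) ✓
  (0,6) → (φ(0),φ(6)) = (3,4) ∈ E(G2) ✓
  (1,2) → (φ(1),φ(2)) = (6,7) ∈ E(G2) ✓
  (1,5) → (φ(1),φ(5)) = (1,6) ∈ E(G2) ✓
  (1,7) → (φ(1),φ(7)) = (5,6) ∈ E(G2) ✓
  (3,7) → (φ(3),φ(7)) = (0,5) ∈ E(G2) ✓
  (6,7) → (φ(6),φ(7)) = (4,5) ∈ E(G2) ✓
All 8 edges of G1 map to edges of G2, and |E(G1)| = |E(G2)| = 8, so φ is a bijection on edges as well as vertices. Hence G1 ≅ G2.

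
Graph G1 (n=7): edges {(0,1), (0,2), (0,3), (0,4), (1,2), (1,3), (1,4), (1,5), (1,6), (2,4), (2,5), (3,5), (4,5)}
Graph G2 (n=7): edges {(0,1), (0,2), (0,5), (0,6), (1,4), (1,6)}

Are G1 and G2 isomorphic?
No, not isomorphic

The graphs are NOT isomorphic.

Connected components of G1: 1 component(s) with vertex sets [[0, 1, 2, 3, 4, 5, 6]], sizes [7].
Connected components of G2: 2 component(s) with vertex sets [[3], [0, 1, 2, 4, 5, 6]], sizes [1, 6].
The number of connected components (and the multiset of component sizes) is an isomorphism invariant — an isomorphism maps each component of G1 bijectively onto a component of G2. Since G1 has 1 component(s) and G2 has 2, they cannot be isomorphic.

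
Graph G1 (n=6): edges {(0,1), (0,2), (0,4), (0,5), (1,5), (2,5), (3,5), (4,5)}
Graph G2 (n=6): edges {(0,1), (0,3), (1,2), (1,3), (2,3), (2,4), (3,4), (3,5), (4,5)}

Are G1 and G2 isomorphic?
No, not isomorphic

The graphs are NOT isomorphic.

Counting triangles (3-cliques): G1 has 3, G2 has 4.
Triangle count is an isomorphism invariant, so differing triangle counts rule out isomorphism.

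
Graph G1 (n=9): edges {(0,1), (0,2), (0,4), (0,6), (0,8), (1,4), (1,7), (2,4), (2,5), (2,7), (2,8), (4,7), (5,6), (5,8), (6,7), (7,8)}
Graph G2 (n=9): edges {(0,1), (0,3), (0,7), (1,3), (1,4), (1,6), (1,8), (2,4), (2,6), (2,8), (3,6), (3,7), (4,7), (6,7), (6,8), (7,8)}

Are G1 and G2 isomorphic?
Yes, isomorphic

The graphs are isomorphic.
One valid mapping φ: V(G1) → V(G2): 0→7, 1→0, 2→6, 3→5, 4→3, 5→2, 6→4, 7→1, 8→8

Verify φ preserves adjacency — for each edge of G1, its image is an edge of G2:
  (0,1) → (φ(0),φ(1)) = (0,7) ∈ E(G2) ✓
  (0,2) → (φ(0),φ(2)) = (6,7) ∈ E(G2) ✓
  (0,4) → (φ(0),φ(4)) = (3,7) ∈ E(G2) ✓
  (0,6) → (φ(0),φ(6)) = (4,7) ∈ E(G2) ✓
  (0,8) → (φ(0),φ(8)) = (7,8) ∈ E(G2) ✓
  (1,4) → (φ(1),φ(4)) = (0,3) ∈ E(G2) ✓
  (1,7) → (φ(1),φ(7)) = (0,1) ∈ E(G2) ✓
  (2,4) → (φ(2),φ(4)) = (3,6) ∈ E(G2) ✓
  (2,5) → (φ(2),φ(5)) = (2,6) ∈ E(G2) ✓
  (2,7) → (φ(2),φ(7)) = (1,6) ∈ E(G2) ✓
  (2,8) → (φ(2),φ(8)) = (6,8) ∈ E(G2) ✓
  (4,7) → (φ(4),φ(7)) = (1,3) ∈ E(G2) ✓
  (5,6) → (φ(5),φ(6)) = (2,4) ∈ E(G2) ✓
  (5,8) → (φ(5),φ(8)) = (2,8) ∈ E(G2) ✓
  (6,7) → (φ(6),φ(7)) = (1,4) ∈ E(G2) ✓
  (7,8) → (φ(7),φ(8)) = (1,8) ∈ E(G2) ✓
All 16 edges of G1 map to edges of G2, and |E(G1)| = |E(G2)| = 16, so φ is a bijection on edges as well as vertices. Hence G1 ≅ G2.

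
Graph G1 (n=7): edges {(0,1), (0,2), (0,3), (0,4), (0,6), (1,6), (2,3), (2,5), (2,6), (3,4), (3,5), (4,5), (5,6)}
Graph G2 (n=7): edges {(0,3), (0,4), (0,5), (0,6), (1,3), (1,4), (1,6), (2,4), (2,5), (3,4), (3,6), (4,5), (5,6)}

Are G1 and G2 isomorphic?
Yes, isomorphic

The graphs are isomorphic.
One valid mapping φ: V(G1) → V(G2): 0→4, 1→2, 2→0, 3→3, 4→1, 5→6, 6→5

Verify φ preserves adjacency — for each edge of G1, its image is an edge of G2:
  (0,1) → (φ(0),φ(1)) = (2,4) ∈ E(G2) ✓
  (0,2) → (φ(0),φ(2)) = (0,4) ∈ E(G2) ✓
  (0,3) → (φ(0),φ(3)) = (3,4) ∈ E(G2) ✓
  (0,4) → (φ(0),φ(4)) = (1,4) ∈ E(G2) ✓
  (0,6) → (φ(0),φ(6)) = (4,5) ∈ E(G2) ✓
  (1,6) → (φ(1),φ(6)) = (2,5) ∈ E(G2) ✓
  (2,3) → (φ(2),φ(3)) = (0,3) ∈ E(G2) ✓
  (2,5) → (φ(2),φ(5)) = (0,6) ∈ E(G2) ✓
  (2,6) → (φ(2),φ(6)) = (0,5) ∈ E(G2) ✓
  (3,4) → (φ(3),φ(4)) = (1,3) ∈ E(G2) ✓
  (3,5) → (φ(3),φ(5)) = (3,6) ∈ E(G2) ✓
  (4,5) → (φ(4),φ(5)) = (1,6) ∈ E(G2) ✓
  (5,6) → (φ(5),φ(6)) = (5,6) ∈ E(G2) ✓
All 13 edges of G1 map to edges of G2, and |E(G1)| = |E(G2)| = 13, so φ is a bijection on edges as well as vertices. Hence G1 ≅ G2.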